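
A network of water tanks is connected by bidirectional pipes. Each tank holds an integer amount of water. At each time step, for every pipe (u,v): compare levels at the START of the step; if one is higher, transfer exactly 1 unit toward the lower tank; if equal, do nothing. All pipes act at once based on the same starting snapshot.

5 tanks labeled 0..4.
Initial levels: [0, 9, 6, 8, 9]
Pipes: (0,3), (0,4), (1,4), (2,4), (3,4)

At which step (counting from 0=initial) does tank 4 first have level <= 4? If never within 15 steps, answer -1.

Step 1: flows [3->0,4->0,1=4,4->2,4->3] -> levels [2 9 7 8 6]
Step 2: flows [3->0,4->0,1->4,2->4,3->4] -> levels [4 8 6 6 8]
Step 3: flows [3->0,4->0,1=4,4->2,4->3] -> levels [6 8 7 6 5]
Step 4: flows [0=3,0->4,1->4,2->4,3->4] -> levels [5 7 6 5 9]
Step 5: flows [0=3,4->0,4->1,4->2,4->3] -> levels [6 8 7 6 5]
  -> period-2 cycle (repeats step 3); tank 4 never drops to <=4
Tank 4 never reaches <=4 within 15 steps

Answer: -1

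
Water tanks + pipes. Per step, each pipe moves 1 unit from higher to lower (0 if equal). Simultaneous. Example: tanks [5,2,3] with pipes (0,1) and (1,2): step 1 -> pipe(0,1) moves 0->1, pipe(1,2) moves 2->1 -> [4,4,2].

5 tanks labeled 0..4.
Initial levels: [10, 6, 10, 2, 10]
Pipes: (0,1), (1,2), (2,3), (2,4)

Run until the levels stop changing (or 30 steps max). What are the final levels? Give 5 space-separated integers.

Answer: 8 9 6 7 8

Derivation:
Step 1: flows [0->1,2->1,2->3,2=4] -> levels [9 8 8 3 10]
Step 2: flows [0->1,1=2,2->3,4->2] -> levels [8 9 8 4 9]
Step 3: flows [1->0,1->2,2->3,4->2] -> levels [9 7 9 5 8]
Step 4: flows [0->1,2->1,2->3,2->4] -> levels [8 9 6 6 9]
Step 5: flows [1->0,1->2,2=3,4->2] -> levels [9 7 8 6 8]
Step 6: flows [0->1,2->1,2->3,2=4] -> levels [8 9 6 7 8]
Step 7: flows [1->0,1->2,3->2,4->2] -> levels [9 7 9 6 7]
Step 8: flows [0->1,2->1,2->3,2->4] -> levels [8 9 6 7 8]
  -> period-2 cycle: step 8 state = step 6 state; never stabilizes
  -> state at step 30: (30-6) mod 2 = 0, same as step 6 -> [8 9 6 7 8]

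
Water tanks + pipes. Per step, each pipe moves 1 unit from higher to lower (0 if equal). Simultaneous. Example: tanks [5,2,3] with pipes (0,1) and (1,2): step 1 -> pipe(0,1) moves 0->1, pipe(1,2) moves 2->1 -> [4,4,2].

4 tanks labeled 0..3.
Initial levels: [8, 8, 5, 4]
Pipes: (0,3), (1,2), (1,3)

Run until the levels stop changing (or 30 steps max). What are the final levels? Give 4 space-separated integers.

Step 1: flows [0->3,1->2,1->3] -> levels [7 6 6 6]
Step 2: flows [0->3,1=2,1=3] -> levels [6 6 6 7]
Step 3: flows [3->0,1=2,3->1] -> levels [7 7 6 5]
Step 4: flows [0->3,1->2,1->3] -> levels [6 5 7 7]
Step 5: flows [3->0,2->1,3->1] -> levels [7 7 6 5]
  -> period-2 cycle: step 5 state = step 3 state; never stabilizes
  -> state at step 30: (30-3) mod 2 = 1, same as step 4 -> [6 5 7 7]

Answer: 6 5 7 7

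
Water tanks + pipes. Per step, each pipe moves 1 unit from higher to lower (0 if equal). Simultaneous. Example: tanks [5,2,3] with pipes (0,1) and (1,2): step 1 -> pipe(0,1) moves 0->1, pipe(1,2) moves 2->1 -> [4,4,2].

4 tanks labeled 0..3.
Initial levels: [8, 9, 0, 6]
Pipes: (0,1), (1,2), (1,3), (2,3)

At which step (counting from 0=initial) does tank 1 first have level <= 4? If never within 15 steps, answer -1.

Step 1: flows [1->0,1->2,1->3,3->2] -> levels [9 6 2 6]
Step 2: flows [0->1,1->2,1=3,3->2] -> levels [8 6 4 5]
Step 3: flows [0->1,1->2,1->3,3->2] -> levels [7 5 6 5]
Step 4: flows [0->1,2->1,1=3,2->3] -> levels [6 7 4 6]
Step 5: flows [1->0,1->2,1->3,3->2] -> levels [7 4 6 6]
Tank 1 first reaches <=4 at step 5

Answer: 5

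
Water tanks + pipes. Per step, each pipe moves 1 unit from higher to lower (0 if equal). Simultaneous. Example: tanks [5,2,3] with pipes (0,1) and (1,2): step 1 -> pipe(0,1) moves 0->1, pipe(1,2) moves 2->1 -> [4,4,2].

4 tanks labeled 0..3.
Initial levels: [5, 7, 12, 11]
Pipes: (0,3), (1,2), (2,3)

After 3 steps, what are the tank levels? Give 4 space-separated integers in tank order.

Answer: 8 10 8 9

Derivation:
Step 1: flows [3->0,2->1,2->3] -> levels [6 8 10 11]
Step 2: flows [3->0,2->1,3->2] -> levels [7 9 10 9]
Step 3: flows [3->0,2->1,2->3] -> levels [8 10 8 9]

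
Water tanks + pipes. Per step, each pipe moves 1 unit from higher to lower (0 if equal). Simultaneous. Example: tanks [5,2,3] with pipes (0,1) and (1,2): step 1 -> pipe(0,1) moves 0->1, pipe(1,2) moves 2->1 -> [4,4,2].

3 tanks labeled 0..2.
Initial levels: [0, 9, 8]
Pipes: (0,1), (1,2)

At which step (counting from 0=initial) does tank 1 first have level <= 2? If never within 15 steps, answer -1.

Step 1: flows [1->0,1->2] -> levels [1 7 9]
Step 2: flows [1->0,2->1] -> levels [2 7 8]
Step 3: flows [1->0,2->1] -> levels [3 7 7]
Step 4: flows [1->0,1=2] -> levels [4 6 7]
Step 5: flows [1->0,2->1] -> levels [5 6 6]
Step 6: flows [1->0,1=2] -> levels [6 5 6]
Step 7: flows [0->1,2->1] -> levels [5 7 5]
Step 8: flows [1->0,1->2] -> levels [6 5 6]
  -> period-2 cycle (repeats step 6); tank 1 never drops to <=2
Tank 1 never reaches <=2 within 15 steps

Answer: -1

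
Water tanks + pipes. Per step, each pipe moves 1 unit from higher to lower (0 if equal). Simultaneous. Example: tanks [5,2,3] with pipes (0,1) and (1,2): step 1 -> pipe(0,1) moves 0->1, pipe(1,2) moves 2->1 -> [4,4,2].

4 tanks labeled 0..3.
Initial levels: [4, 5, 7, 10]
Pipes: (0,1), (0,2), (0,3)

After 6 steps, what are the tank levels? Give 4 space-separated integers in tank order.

Answer: 5 7 7 7

Derivation:
Step 1: flows [1->0,2->0,3->0] -> levels [7 4 6 9]
Step 2: flows [0->1,0->2,3->0] -> levels [6 5 7 8]
Step 3: flows [0->1,2->0,3->0] -> levels [7 6 6 7]
Step 4: flows [0->1,0->2,0=3] -> levels [5 7 7 7]
Step 5: flows [1->0,2->0,3->0] -> levels [8 6 6 6]
Step 6: flows [0->1,0->2,0->3] -> levels [5 7 7 7]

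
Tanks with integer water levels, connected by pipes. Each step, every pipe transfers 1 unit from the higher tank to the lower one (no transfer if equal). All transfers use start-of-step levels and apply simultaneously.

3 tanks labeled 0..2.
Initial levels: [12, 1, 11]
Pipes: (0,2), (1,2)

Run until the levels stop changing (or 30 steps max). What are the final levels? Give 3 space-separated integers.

Answer: 8 8 8

Derivation:
Step 1: flows [0->2,2->1] -> levels [11 2 11]
Step 2: flows [0=2,2->1] -> levels [11 3 10]
Step 3: flows [0->2,2->1] -> levels [10 4 10]
Step 4: flows [0=2,2->1] -> levels [10 5 9]
Step 5: flows [0->2,2->1] -> levels [9 6 9]
Step 6: flows [0=2,2->1] -> levels [9 7 8]
Step 7: flows [0->2,2->1] -> levels [8 8 8]
Step 8: flows [0=2,1=2] -> levels [8 8 8]
  -> stable (no change)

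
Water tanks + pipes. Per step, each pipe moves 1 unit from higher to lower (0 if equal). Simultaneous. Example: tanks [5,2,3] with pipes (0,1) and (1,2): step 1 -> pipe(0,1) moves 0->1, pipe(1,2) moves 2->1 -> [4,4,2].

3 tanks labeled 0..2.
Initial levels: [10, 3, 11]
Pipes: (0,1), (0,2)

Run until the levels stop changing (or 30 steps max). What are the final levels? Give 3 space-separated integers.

Step 1: flows [0->1,2->0] -> levels [10 4 10]
Step 2: flows [0->1,0=2] -> levels [9 5 10]
Step 3: flows [0->1,2->0] -> levels [9 6 9]
Step 4: flows [0->1,0=2] -> levels [8 7 9]
Step 5: flows [0->1,2->0] -> levels [8 8 8]
Step 6: flows [0=1,0=2] -> levels [8 8 8]
  -> stable (no change)

Answer: 8 8 8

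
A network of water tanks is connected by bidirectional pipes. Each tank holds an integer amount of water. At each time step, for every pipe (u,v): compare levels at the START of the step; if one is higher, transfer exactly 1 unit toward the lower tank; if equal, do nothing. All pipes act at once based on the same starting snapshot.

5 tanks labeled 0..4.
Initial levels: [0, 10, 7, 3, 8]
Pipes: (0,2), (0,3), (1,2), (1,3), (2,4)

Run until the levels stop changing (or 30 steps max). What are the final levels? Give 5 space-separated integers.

Answer: 6 6 5 4 7

Derivation:
Step 1: flows [2->0,3->0,1->2,1->3,4->2] -> levels [2 8 8 3 7]
Step 2: flows [2->0,3->0,1=2,1->3,2->4] -> levels [4 7 6 3 8]
Step 3: flows [2->0,0->3,1->2,1->3,4->2] -> levels [4 5 7 5 7]
Step 4: flows [2->0,3->0,2->1,1=3,2=4] -> levels [6 6 5 4 7]
Step 5: flows [0->2,0->3,1->2,1->3,4->2] -> levels [4 4 8 6 6]
Step 6: flows [2->0,3->0,2->1,3->1,2->4] -> levels [6 6 5 4 7]
  -> period-2 cycle: step 6 state = step 4 state; never stabilizes
  -> state at step 30: (30-4) mod 2 = 0, same as step 4 -> [6 6 5 4 7]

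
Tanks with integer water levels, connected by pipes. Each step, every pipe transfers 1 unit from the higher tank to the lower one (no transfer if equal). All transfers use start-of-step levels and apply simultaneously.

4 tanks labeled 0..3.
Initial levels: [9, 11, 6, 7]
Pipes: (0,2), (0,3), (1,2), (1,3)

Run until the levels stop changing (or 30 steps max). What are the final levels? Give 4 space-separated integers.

Step 1: flows [0->2,0->3,1->2,1->3] -> levels [7 9 8 9]
Step 2: flows [2->0,3->0,1->2,1=3] -> levels [9 8 8 8]
Step 3: flows [0->2,0->3,1=2,1=3] -> levels [7 8 9 9]
Step 4: flows [2->0,3->0,2->1,3->1] -> levels [9 10 7 7]
Step 5: flows [0->2,0->3,1->2,1->3] -> levels [7 8 9 9]
  -> period-2 cycle: step 5 state = step 3 state; never stabilizes
  -> state at step 30: (30-3) mod 2 = 1, same as step 4 -> [9 10 7 7]

Answer: 9 10 7 7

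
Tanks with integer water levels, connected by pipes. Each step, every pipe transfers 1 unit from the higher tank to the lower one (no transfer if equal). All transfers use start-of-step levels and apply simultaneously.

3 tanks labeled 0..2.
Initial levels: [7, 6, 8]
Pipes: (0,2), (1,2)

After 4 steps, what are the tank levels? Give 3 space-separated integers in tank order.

Step 1: flows [2->0,2->1] -> levels [8 7 6]
Step 2: flows [0->2,1->2] -> levels [7 6 8]
  -> period-2 cycle: step 2 state = step 0 state
  -> state at step 4: (4-0) mod 2 = 0, same as step 0 -> [7 6 8]

Answer: 7 6 8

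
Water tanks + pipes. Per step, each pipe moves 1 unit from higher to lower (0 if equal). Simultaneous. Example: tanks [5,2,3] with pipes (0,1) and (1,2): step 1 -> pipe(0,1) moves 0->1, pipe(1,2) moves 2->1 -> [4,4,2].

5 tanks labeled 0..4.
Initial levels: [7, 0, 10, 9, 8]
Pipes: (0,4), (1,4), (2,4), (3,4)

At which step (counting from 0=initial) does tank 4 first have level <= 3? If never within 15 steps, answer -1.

Step 1: flows [4->0,4->1,2->4,3->4] -> levels [8 1 9 8 8]
Step 2: flows [0=4,4->1,2->4,3=4] -> levels [8 2 8 8 8]
Step 3: flows [0=4,4->1,2=4,3=4] -> levels [8 3 8 8 7]
Step 4: flows [0->4,4->1,2->4,3->4] -> levels [7 4 7 7 9]
Step 5: flows [4->0,4->1,4->2,4->3] -> levels [8 5 8 8 5]
Step 6: flows [0->4,1=4,2->4,3->4] -> levels [7 5 7 7 8]
Step 7: flows [4->0,4->1,4->2,4->3] -> levels [8 6 8 8 4]
Step 8: flows [0->4,1->4,2->4,3->4] -> levels [7 5 7 7 8]
  -> period-2 cycle (repeats step 6); tank 4 never drops to <=3
Tank 4 never reaches <=3 within 15 steps

Answer: -1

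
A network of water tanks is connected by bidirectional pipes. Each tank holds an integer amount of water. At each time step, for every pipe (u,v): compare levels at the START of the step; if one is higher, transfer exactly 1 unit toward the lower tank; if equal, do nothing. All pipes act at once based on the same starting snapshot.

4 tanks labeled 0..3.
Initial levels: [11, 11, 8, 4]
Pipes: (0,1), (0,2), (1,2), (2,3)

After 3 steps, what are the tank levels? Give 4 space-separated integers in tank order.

Step 1: flows [0=1,0->2,1->2,2->3] -> levels [10 10 9 5]
Step 2: flows [0=1,0->2,1->2,2->3] -> levels [9 9 10 6]
Step 3: flows [0=1,2->0,2->1,2->3] -> levels [10 10 7 7]

Answer: 10 10 7 7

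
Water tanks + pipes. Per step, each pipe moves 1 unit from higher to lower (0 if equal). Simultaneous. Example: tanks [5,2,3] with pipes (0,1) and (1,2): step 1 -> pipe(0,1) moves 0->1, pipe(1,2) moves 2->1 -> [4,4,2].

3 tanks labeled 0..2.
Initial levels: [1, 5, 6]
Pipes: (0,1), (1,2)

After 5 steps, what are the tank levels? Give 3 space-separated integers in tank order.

Step 1: flows [1->0,2->1] -> levels [2 5 5]
Step 2: flows [1->0,1=2] -> levels [3 4 5]
Step 3: flows [1->0,2->1] -> levels [4 4 4]
Step 4: flows [0=1,1=2] -> levels [4 4 4]
  -> stable; steps 5..5 unchanged -> [4 4 4]

Answer: 4 4 4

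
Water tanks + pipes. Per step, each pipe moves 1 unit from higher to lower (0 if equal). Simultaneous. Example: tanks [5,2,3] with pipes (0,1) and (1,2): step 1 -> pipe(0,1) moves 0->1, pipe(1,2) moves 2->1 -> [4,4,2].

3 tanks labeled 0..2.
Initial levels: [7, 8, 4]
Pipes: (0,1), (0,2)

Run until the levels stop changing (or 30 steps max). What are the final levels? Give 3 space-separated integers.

Step 1: flows [1->0,0->2] -> levels [7 7 5]
Step 2: flows [0=1,0->2] -> levels [6 7 6]
Step 3: flows [1->0,0=2] -> levels [7 6 6]
Step 4: flows [0->1,0->2] -> levels [5 7 7]
Step 5: flows [1->0,2->0] -> levels [7 6 6]
  -> period-2 cycle: step 5 state = step 3 state; never stabilizes
  -> state at step 30: (30-3) mod 2 = 1, same as step 4 -> [5 7 7]

Answer: 5 7 7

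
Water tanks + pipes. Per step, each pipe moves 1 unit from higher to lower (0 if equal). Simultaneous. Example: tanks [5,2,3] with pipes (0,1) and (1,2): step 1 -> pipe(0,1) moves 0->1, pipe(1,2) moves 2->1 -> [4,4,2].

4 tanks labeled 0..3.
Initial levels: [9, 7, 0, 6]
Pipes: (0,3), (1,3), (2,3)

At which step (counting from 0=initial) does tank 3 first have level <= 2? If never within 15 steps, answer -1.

Answer: -1

Derivation:
Step 1: flows [0->3,1->3,3->2] -> levels [8 6 1 7]
Step 2: flows [0->3,3->1,3->2] -> levels [7 7 2 6]
Step 3: flows [0->3,1->3,3->2] -> levels [6 6 3 7]
Step 4: flows [3->0,3->1,3->2] -> levels [7 7 4 4]
Step 5: flows [0->3,1->3,2=3] -> levels [6 6 4 6]
Step 6: flows [0=3,1=3,3->2] -> levels [6 6 5 5]
Step 7: flows [0->3,1->3,2=3] -> levels [5 5 5 7]
Step 8: flows [3->0,3->1,3->2] -> levels [6 6 6 4]
Step 9: flows [0->3,1->3,2->3] -> levels [5 5 5 7]
  -> period-2 cycle (repeats step 7); tank 3 never drops to <=2
Tank 3 never reaches <=2 within 15 steps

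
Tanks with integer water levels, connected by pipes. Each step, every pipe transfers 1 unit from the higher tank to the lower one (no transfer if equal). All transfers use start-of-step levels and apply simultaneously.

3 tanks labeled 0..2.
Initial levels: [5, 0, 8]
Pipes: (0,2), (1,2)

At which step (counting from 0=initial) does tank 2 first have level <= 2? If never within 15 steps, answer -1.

Step 1: flows [2->0,2->1] -> levels [6 1 6]
Step 2: flows [0=2,2->1] -> levels [6 2 5]
Step 3: flows [0->2,2->1] -> levels [5 3 5]
Step 4: flows [0=2,2->1] -> levels [5 4 4]
Step 5: flows [0->2,1=2] -> levels [4 4 5]
Step 6: flows [2->0,2->1] -> levels [5 5 3]
Step 7: flows [0->2,1->2] -> levels [4 4 5]
  -> period-2 cycle (repeats step 5); tank 2 never drops to <=2
Tank 2 never reaches <=2 within 15 steps

Answer: -1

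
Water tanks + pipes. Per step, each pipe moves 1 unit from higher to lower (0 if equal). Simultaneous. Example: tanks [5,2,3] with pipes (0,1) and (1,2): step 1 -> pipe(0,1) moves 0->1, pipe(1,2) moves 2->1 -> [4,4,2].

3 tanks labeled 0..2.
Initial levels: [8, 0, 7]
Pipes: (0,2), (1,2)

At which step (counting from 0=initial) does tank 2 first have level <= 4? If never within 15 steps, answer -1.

Answer: -1

Derivation:
Step 1: flows [0->2,2->1] -> levels [7 1 7]
Step 2: flows [0=2,2->1] -> levels [7 2 6]
Step 3: flows [0->2,2->1] -> levels [6 3 6]
Step 4: flows [0=2,2->1] -> levels [6 4 5]
Step 5: flows [0->2,2->1] -> levels [5 5 5]
Step 6: flows [0=2,1=2] -> levels [5 5 5]
  -> stable; tank 2 stays at 5 > 4
Tank 2 never reaches <=4 within 15 steps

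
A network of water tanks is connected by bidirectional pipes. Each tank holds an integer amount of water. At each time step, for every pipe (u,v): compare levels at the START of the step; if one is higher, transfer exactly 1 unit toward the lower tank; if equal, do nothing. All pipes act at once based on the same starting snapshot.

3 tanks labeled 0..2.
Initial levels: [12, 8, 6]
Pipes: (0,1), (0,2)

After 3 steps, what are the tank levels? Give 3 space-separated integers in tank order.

Answer: 9 9 8

Derivation:
Step 1: flows [0->1,0->2] -> levels [10 9 7]
Step 2: flows [0->1,0->2] -> levels [8 10 8]
Step 3: flows [1->0,0=2] -> levels [9 9 8]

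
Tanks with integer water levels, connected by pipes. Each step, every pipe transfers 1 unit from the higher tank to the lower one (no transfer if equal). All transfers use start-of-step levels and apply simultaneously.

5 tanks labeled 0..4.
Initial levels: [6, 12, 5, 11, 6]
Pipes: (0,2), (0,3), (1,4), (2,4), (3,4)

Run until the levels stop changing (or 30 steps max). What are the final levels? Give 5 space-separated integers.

Answer: 8 8 7 7 10

Derivation:
Step 1: flows [0->2,3->0,1->4,4->2,3->4] -> levels [6 11 7 9 7]
Step 2: flows [2->0,3->0,1->4,2=4,3->4] -> levels [8 10 6 7 9]
Step 3: flows [0->2,0->3,1->4,4->2,4->3] -> levels [6 9 8 9 8]
Step 4: flows [2->0,3->0,1->4,2=4,3->4] -> levels [8 8 7 7 10]
Step 5: flows [0->2,0->3,4->1,4->2,4->3] -> levels [6 9 9 9 7]
Step 6: flows [2->0,3->0,1->4,2->4,3->4] -> levels [8 8 7 7 10]
  -> period-2 cycle: step 6 state = step 4 state; never stabilizes
  -> state at step 30: (30-4) mod 2 = 0, same as step 4 -> [8 8 7 7 10]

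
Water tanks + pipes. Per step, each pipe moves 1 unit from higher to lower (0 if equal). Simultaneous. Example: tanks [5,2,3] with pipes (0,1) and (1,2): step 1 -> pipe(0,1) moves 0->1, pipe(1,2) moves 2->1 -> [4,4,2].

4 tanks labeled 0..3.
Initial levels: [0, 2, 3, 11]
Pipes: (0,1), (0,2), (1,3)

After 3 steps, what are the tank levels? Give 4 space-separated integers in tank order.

Step 1: flows [1->0,2->0,3->1] -> levels [2 2 2 10]
Step 2: flows [0=1,0=2,3->1] -> levels [2 3 2 9]
Step 3: flows [1->0,0=2,3->1] -> levels [3 3 2 8]

Answer: 3 3 2 8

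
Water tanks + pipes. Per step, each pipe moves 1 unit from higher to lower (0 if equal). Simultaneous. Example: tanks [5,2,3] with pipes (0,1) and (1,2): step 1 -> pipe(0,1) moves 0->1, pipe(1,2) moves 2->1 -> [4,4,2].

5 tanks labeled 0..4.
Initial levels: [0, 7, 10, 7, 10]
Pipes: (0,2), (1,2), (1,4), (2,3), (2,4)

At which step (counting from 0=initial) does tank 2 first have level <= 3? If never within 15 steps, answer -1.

Answer: -1

Derivation:
Step 1: flows [2->0,2->1,4->1,2->3,2=4] -> levels [1 9 7 8 9]
Step 2: flows [2->0,1->2,1=4,3->2,4->2] -> levels [2 8 9 7 8]
Step 3: flows [2->0,2->1,1=4,2->3,2->4] -> levels [3 9 5 8 9]
Step 4: flows [2->0,1->2,1=4,3->2,4->2] -> levels [4 8 7 7 8]
Step 5: flows [2->0,1->2,1=4,2=3,4->2] -> levels [5 7 8 7 7]
Step 6: flows [2->0,2->1,1=4,2->3,2->4] -> levels [6 8 4 8 8]
Step 7: flows [0->2,1->2,1=4,3->2,4->2] -> levels [5 7 8 7 7]
  -> period-2 cycle (repeats step 5); tank 2 never drops to <=3
Tank 2 never reaches <=3 within 15 steps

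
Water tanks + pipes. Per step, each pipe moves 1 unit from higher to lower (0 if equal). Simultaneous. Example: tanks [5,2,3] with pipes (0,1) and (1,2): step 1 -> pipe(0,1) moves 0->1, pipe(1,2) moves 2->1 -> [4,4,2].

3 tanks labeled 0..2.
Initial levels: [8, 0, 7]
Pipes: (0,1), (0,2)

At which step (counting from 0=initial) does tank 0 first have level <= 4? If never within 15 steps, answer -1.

Step 1: flows [0->1,0->2] -> levels [6 1 8]
Step 2: flows [0->1,2->0] -> levels [6 2 7]
Step 3: flows [0->1,2->0] -> levels [6 3 6]
Step 4: flows [0->1,0=2] -> levels [5 4 6]
Step 5: flows [0->1,2->0] -> levels [5 5 5]
Step 6: flows [0=1,0=2] -> levels [5 5 5]
  -> stable; tank 0 stays at 5 > 4
Tank 0 never reaches <=4 within 15 steps

Answer: -1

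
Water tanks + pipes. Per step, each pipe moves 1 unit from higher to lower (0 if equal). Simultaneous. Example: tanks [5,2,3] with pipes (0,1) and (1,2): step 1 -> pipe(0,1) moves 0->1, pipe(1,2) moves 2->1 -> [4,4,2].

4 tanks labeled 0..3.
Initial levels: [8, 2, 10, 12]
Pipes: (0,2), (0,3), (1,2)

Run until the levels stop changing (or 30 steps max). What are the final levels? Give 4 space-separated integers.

Step 1: flows [2->0,3->0,2->1] -> levels [10 3 8 11]
Step 2: flows [0->2,3->0,2->1] -> levels [10 4 8 10]
Step 3: flows [0->2,0=3,2->1] -> levels [9 5 8 10]
Step 4: flows [0->2,3->0,2->1] -> levels [9 6 8 9]
Step 5: flows [0->2,0=3,2->1] -> levels [8 7 8 9]
Step 6: flows [0=2,3->0,2->1] -> levels [9 8 7 8]
Step 7: flows [0->2,0->3,1->2] -> levels [7 7 9 9]
Step 8: flows [2->0,3->0,2->1] -> levels [9 8 7 8]
  -> period-2 cycle: step 8 state = step 6 state; never stabilizes
  -> state at step 30: (30-6) mod 2 = 0, same as step 6 -> [9 8 7 8]

Answer: 9 8 7 8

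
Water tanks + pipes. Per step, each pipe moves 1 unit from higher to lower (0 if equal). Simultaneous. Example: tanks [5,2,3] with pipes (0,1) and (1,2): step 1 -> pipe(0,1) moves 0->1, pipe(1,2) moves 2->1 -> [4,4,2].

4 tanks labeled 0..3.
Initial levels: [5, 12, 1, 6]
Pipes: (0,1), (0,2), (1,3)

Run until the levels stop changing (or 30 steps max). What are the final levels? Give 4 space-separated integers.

Step 1: flows [1->0,0->2,1->3] -> levels [5 10 2 7]
Step 2: flows [1->0,0->2,1->3] -> levels [5 8 3 8]
Step 3: flows [1->0,0->2,1=3] -> levels [5 7 4 8]
Step 4: flows [1->0,0->2,3->1] -> levels [5 7 5 7]
Step 5: flows [1->0,0=2,1=3] -> levels [6 6 5 7]
Step 6: flows [0=1,0->2,3->1] -> levels [5 7 6 6]
Step 7: flows [1->0,2->0,1->3] -> levels [7 5 5 7]
Step 8: flows [0->1,0->2,3->1] -> levels [5 7 6 6]
  -> period-2 cycle: step 8 state = step 6 state; never stabilizes
  -> state at step 30: (30-6) mod 2 = 0, same as step 6 -> [5 7 6 6]

Answer: 5 7 6 6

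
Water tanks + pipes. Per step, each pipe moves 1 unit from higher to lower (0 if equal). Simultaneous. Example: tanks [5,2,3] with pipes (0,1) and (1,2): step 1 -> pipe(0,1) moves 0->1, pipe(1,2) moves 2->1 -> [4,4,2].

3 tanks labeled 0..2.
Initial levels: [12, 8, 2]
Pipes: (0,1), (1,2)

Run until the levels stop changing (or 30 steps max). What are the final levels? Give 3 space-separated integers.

Answer: 7 8 7

Derivation:
Step 1: flows [0->1,1->2] -> levels [11 8 3]
Step 2: flows [0->1,1->2] -> levels [10 8 4]
Step 3: flows [0->1,1->2] -> levels [9 8 5]
Step 4: flows [0->1,1->2] -> levels [8 8 6]
Step 5: flows [0=1,1->2] -> levels [8 7 7]
Step 6: flows [0->1,1=2] -> levels [7 8 7]
Step 7: flows [1->0,1->2] -> levels [8 6 8]
Step 8: flows [0->1,2->1] -> levels [7 8 7]
  -> period-2 cycle: step 8 state = step 6 state; never stabilizes
  -> state at step 30: (30-6) mod 2 = 0, same as step 6 -> [7 8 7]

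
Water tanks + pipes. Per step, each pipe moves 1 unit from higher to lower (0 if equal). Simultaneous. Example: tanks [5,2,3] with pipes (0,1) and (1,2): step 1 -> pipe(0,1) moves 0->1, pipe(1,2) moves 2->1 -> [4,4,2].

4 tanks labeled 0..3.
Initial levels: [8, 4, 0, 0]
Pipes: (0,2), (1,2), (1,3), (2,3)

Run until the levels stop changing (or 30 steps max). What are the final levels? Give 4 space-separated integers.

Answer: 3 2 3 4

Derivation:
Step 1: flows [0->2,1->2,1->3,2=3] -> levels [7 2 2 1]
Step 2: flows [0->2,1=2,1->3,2->3] -> levels [6 1 2 3]
Step 3: flows [0->2,2->1,3->1,3->2] -> levels [5 3 3 1]
Step 4: flows [0->2,1=2,1->3,2->3] -> levels [4 2 3 3]
Step 5: flows [0->2,2->1,3->1,2=3] -> levels [3 4 3 2]
Step 6: flows [0=2,1->2,1->3,2->3] -> levels [3 2 3 4]
Step 7: flows [0=2,2->1,3->1,3->2] -> levels [3 4 3 2]
  -> period-2 cycle: step 7 state = step 5 state; never stabilizes
  -> state at step 30: (30-5) mod 2 = 1, same as step 6 -> [3 2 3 4]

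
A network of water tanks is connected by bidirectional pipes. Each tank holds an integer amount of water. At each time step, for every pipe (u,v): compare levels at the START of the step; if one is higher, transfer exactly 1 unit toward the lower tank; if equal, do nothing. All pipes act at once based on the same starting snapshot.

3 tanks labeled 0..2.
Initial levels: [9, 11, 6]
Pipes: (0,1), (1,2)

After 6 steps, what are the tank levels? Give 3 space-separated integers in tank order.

Step 1: flows [1->0,1->2] -> levels [10 9 7]
Step 2: flows [0->1,1->2] -> levels [9 9 8]
Step 3: flows [0=1,1->2] -> levels [9 8 9]
Step 4: flows [0->1,2->1] -> levels [8 10 8]
Step 5: flows [1->0,1->2] -> levels [9 8 9]
  -> period-2 cycle: step 5 state = step 3 state
  -> state at step 6: (6-3) mod 2 = 1, same as step 4 -> [8 10 8]

Answer: 8 10 8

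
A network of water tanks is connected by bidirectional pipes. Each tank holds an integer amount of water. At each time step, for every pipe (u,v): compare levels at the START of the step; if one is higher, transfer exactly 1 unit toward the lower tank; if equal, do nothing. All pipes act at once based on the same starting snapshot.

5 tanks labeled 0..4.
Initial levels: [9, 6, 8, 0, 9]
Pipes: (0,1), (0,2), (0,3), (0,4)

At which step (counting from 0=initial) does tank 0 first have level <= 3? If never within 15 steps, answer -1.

Step 1: flows [0->1,0->2,0->3,0=4] -> levels [6 7 9 1 9]
Step 2: flows [1->0,2->0,0->3,4->0] -> levels [8 6 8 2 8]
Step 3: flows [0->1,0=2,0->3,0=4] -> levels [6 7 8 3 8]
Step 4: flows [1->0,2->0,0->3,4->0] -> levels [8 6 7 4 7]
Step 5: flows [0->1,0->2,0->3,0->4] -> levels [4 7 8 5 8]
Step 6: flows [1->0,2->0,3->0,4->0] -> levels [8 6 7 4 7]
  -> period-2 cycle (repeats step 4); tank 0 never drops to <=3
Tank 0 never reaches <=3 within 15 steps

Answer: -1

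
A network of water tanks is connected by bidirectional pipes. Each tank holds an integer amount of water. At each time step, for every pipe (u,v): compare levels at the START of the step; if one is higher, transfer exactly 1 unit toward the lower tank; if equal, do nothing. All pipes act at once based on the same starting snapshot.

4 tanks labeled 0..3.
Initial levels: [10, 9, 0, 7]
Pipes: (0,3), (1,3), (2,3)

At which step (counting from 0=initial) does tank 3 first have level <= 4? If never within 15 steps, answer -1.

Answer: -1

Derivation:
Step 1: flows [0->3,1->3,3->2] -> levels [9 8 1 8]
Step 2: flows [0->3,1=3,3->2] -> levels [8 8 2 8]
Step 3: flows [0=3,1=3,3->2] -> levels [8 8 3 7]
Step 4: flows [0->3,1->3,3->2] -> levels [7 7 4 8]
Step 5: flows [3->0,3->1,3->2] -> levels [8 8 5 5]
Step 6: flows [0->3,1->3,2=3] -> levels [7 7 5 7]
Step 7: flows [0=3,1=3,3->2] -> levels [7 7 6 6]
Step 8: flows [0->3,1->3,2=3] -> levels [6 6 6 8]
Step 9: flows [3->0,3->1,3->2] -> levels [7 7 7 5]
Step 10: flows [0->3,1->3,2->3] -> levels [6 6 6 8]
  -> period-2 cycle (repeats step 8); tank 3 never drops to <=4
Tank 3 never reaches <=4 within 15 steps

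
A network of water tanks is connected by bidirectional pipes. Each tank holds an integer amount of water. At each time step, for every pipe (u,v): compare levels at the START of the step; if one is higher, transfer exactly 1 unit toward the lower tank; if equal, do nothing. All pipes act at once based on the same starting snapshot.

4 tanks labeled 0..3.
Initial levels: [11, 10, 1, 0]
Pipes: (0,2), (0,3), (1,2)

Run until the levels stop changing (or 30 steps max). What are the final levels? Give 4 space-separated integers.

Step 1: flows [0->2,0->3,1->2] -> levels [9 9 3 1]
Step 2: flows [0->2,0->3,1->2] -> levels [7 8 5 2]
Step 3: flows [0->2,0->3,1->2] -> levels [5 7 7 3]
Step 4: flows [2->0,0->3,1=2] -> levels [5 7 6 4]
Step 5: flows [2->0,0->3,1->2] -> levels [5 6 6 5]
Step 6: flows [2->0,0=3,1=2] -> levels [6 6 5 5]
Step 7: flows [0->2,0->3,1->2] -> levels [4 5 7 6]
Step 8: flows [2->0,3->0,2->1] -> levels [6 6 5 5]
  -> period-2 cycle: step 8 state = step 6 state; never stabilizes
  -> state at step 30: (30-6) mod 2 = 0, same as step 6 -> [6 6 5 5]

Answer: 6 6 5 5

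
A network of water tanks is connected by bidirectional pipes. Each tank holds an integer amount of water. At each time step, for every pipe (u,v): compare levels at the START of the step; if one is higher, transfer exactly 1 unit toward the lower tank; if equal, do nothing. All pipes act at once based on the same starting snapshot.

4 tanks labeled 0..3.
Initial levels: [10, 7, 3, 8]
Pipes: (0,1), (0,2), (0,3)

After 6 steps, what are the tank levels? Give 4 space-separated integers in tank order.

Answer: 8 7 6 7

Derivation:
Step 1: flows [0->1,0->2,0->3] -> levels [7 8 4 9]
Step 2: flows [1->0,0->2,3->0] -> levels [8 7 5 8]
Step 3: flows [0->1,0->2,0=3] -> levels [6 8 6 8]
Step 4: flows [1->0,0=2,3->0] -> levels [8 7 6 7]
Step 5: flows [0->1,0->2,0->3] -> levels [5 8 7 8]
Step 6: flows [1->0,2->0,3->0] -> levels [8 7 6 7]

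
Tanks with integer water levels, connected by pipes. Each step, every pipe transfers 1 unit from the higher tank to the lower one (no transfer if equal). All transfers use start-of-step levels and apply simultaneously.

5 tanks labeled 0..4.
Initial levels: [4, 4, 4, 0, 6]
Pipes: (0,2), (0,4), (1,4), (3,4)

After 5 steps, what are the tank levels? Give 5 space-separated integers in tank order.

Answer: 5 4 4 3 2

Derivation:
Step 1: flows [0=2,4->0,4->1,4->3] -> levels [5 5 4 1 3]
Step 2: flows [0->2,0->4,1->4,4->3] -> levels [3 4 5 2 4]
Step 3: flows [2->0,4->0,1=4,4->3] -> levels [5 4 4 3 2]
Step 4: flows [0->2,0->4,1->4,3->4] -> levels [3 3 5 2 5]
Step 5: flows [2->0,4->0,4->1,4->3] -> levels [5 4 4 3 2]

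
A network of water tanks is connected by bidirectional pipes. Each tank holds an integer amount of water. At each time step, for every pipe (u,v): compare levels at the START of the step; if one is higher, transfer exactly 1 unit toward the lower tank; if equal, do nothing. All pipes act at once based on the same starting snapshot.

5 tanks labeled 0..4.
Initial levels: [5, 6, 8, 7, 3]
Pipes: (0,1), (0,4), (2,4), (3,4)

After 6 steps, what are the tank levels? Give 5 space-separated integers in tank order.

Answer: 7 5 6 6 5

Derivation:
Step 1: flows [1->0,0->4,2->4,3->4] -> levels [5 5 7 6 6]
Step 2: flows [0=1,4->0,2->4,3=4] -> levels [6 5 6 6 6]
Step 3: flows [0->1,0=4,2=4,3=4] -> levels [5 6 6 6 6]
Step 4: flows [1->0,4->0,2=4,3=4] -> levels [7 5 6 6 5]
Step 5: flows [0->1,0->4,2->4,3->4] -> levels [5 6 5 5 8]
Step 6: flows [1->0,4->0,4->2,4->3] -> levels [7 5 6 6 5]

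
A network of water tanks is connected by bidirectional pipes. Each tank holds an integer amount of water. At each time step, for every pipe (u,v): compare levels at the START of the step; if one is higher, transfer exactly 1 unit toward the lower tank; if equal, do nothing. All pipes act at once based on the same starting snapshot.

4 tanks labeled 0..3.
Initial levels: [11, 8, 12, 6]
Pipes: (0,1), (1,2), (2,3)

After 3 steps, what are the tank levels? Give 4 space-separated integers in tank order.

Step 1: flows [0->1,2->1,2->3] -> levels [10 10 10 7]
Step 2: flows [0=1,1=2,2->3] -> levels [10 10 9 8]
Step 3: flows [0=1,1->2,2->3] -> levels [10 9 9 9]

Answer: 10 9 9 9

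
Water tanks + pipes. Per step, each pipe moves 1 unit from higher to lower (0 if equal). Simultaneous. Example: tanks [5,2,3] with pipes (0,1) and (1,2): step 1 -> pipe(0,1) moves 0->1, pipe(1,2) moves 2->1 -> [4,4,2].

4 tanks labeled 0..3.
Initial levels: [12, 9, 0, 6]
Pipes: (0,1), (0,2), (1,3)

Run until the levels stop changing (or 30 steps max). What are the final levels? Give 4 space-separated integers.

Answer: 6 8 7 6

Derivation:
Step 1: flows [0->1,0->2,1->3] -> levels [10 9 1 7]
Step 2: flows [0->1,0->2,1->3] -> levels [8 9 2 8]
Step 3: flows [1->0,0->2,1->3] -> levels [8 7 3 9]
Step 4: flows [0->1,0->2,3->1] -> levels [6 9 4 8]
Step 5: flows [1->0,0->2,1->3] -> levels [6 7 5 9]
Step 6: flows [1->0,0->2,3->1] -> levels [6 7 6 8]
Step 7: flows [1->0,0=2,3->1] -> levels [7 7 6 7]
Step 8: flows [0=1,0->2,1=3] -> levels [6 7 7 7]
Step 9: flows [1->0,2->0,1=3] -> levels [8 6 6 7]
Step 10: flows [0->1,0->2,3->1] -> levels [6 8 7 6]
Step 11: flows [1->0,2->0,1->3] -> levels [8 6 6 7]
  -> period-2 cycle: step 11 state = step 9 state; never stabilizes
  -> state at step 30: (30-9) mod 2 = 1, same as step 10 -> [6 8 7 6]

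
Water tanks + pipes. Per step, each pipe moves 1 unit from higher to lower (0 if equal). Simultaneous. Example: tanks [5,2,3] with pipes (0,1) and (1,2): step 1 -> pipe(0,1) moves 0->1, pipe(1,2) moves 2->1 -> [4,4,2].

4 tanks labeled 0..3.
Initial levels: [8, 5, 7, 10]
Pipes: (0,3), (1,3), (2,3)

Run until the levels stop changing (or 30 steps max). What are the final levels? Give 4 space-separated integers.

Answer: 7 7 7 9

Derivation:
Step 1: flows [3->0,3->1,3->2] -> levels [9 6 8 7]
Step 2: flows [0->3,3->1,2->3] -> levels [8 7 7 8]
Step 3: flows [0=3,3->1,3->2] -> levels [8 8 8 6]
Step 4: flows [0->3,1->3,2->3] -> levels [7 7 7 9]
Step 5: flows [3->0,3->1,3->2] -> levels [8 8 8 6]
  -> period-2 cycle: step 5 state = step 3 state; never stabilizes
  -> state at step 30: (30-3) mod 2 = 1, same as step 4 -> [7 7 7 9]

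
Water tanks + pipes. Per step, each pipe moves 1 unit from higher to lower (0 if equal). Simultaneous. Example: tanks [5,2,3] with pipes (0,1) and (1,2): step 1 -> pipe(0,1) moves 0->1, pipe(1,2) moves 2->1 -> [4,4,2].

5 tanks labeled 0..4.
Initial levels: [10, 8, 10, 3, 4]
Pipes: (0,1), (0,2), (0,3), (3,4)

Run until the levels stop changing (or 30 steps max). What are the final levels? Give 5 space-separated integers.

Answer: 8 7 7 6 7

Derivation:
Step 1: flows [0->1,0=2,0->3,4->3] -> levels [8 9 10 5 3]
Step 2: flows [1->0,2->0,0->3,3->4] -> levels [9 8 9 5 4]
Step 3: flows [0->1,0=2,0->3,3->4] -> levels [7 9 9 5 5]
Step 4: flows [1->0,2->0,0->3,3=4] -> levels [8 8 8 6 5]
Step 5: flows [0=1,0=2,0->3,3->4] -> levels [7 8 8 6 6]
Step 6: flows [1->0,2->0,0->3,3=4] -> levels [8 7 7 7 6]
Step 7: flows [0->1,0->2,0->3,3->4] -> levels [5 8 8 7 7]
Step 8: flows [1->0,2->0,3->0,3=4] -> levels [8 7 7 6 7]
Step 9: flows [0->1,0->2,0->3,4->3] -> levels [5 8 8 8 6]
Step 10: flows [1->0,2->0,3->0,3->4] -> levels [8 7 7 6 7]
  -> period-2 cycle: step 10 state = step 8 state; never stabilizes
  -> state at step 30: (30-8) mod 2 = 0, same as step 8 -> [8 7 7 6 7]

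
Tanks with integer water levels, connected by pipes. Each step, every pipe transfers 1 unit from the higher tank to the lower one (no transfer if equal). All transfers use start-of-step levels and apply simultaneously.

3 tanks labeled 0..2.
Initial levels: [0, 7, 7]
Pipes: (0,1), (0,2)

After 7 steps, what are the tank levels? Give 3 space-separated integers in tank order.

Answer: 6 4 4

Derivation:
Step 1: flows [1->0,2->0] -> levels [2 6 6]
Step 2: flows [1->0,2->0] -> levels [4 5 5]
Step 3: flows [1->0,2->0] -> levels [6 4 4]
Step 4: flows [0->1,0->2] -> levels [4 5 5]
  -> period-2 cycle: step 4 state = step 2 state
  -> state at step 7: (7-2) mod 2 = 1, same as step 3 -> [6 4 4]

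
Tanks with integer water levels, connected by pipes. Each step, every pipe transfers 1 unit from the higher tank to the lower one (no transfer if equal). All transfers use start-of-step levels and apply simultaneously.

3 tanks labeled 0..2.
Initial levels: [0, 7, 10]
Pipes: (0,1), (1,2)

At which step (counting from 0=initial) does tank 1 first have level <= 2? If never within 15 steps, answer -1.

Step 1: flows [1->0,2->1] -> levels [1 7 9]
Step 2: flows [1->0,2->1] -> levels [2 7 8]
Step 3: flows [1->0,2->1] -> levels [3 7 7]
Step 4: flows [1->0,1=2] -> levels [4 6 7]
Step 5: flows [1->0,2->1] -> levels [5 6 6]
Step 6: flows [1->0,1=2] -> levels [6 5 6]
Step 7: flows [0->1,2->1] -> levels [5 7 5]
Step 8: flows [1->0,1->2] -> levels [6 5 6]
  -> period-2 cycle (repeats step 6); tank 1 never drops to <=2
Tank 1 never reaches <=2 within 15 steps

Answer: -1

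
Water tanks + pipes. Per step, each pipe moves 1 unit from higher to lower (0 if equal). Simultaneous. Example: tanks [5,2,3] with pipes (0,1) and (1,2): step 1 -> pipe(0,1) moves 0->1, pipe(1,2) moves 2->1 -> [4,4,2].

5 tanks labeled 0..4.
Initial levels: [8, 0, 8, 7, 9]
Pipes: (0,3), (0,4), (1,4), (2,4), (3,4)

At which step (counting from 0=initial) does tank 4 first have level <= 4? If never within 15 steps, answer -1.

Step 1: flows [0->3,4->0,4->1,4->2,4->3] -> levels [8 1 9 9 5]
Step 2: flows [3->0,0->4,4->1,2->4,3->4] -> levels [8 2 8 7 7]
Step 3: flows [0->3,0->4,4->1,2->4,3=4] -> levels [6 3 7 8 8]
Step 4: flows [3->0,4->0,4->1,4->2,3=4] -> levels [8 4 8 7 5]
Step 5: flows [0->3,0->4,4->1,2->4,3->4] -> levels [6 5 7 7 7]
Step 6: flows [3->0,4->0,4->1,2=4,3=4] -> levels [8 6 7 6 5]
Step 7: flows [0->3,0->4,1->4,2->4,3->4] -> levels [6 5 6 6 9]
Step 8: flows [0=3,4->0,4->1,4->2,4->3] -> levels [7 6 7 7 5]
Step 9: flows [0=3,0->4,1->4,2->4,3->4] -> levels [6 5 6 6 9]
  -> period-2 cycle (repeats step 7); tank 4 never drops to <=4
Tank 4 never reaches <=4 within 15 steps

Answer: -1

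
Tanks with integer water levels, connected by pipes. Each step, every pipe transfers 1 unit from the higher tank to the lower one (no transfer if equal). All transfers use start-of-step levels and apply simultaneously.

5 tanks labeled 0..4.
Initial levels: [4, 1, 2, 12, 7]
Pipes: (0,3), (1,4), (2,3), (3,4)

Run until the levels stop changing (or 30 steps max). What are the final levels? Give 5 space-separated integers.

Step 1: flows [3->0,4->1,3->2,3->4] -> levels [5 2 3 9 7]
Step 2: flows [3->0,4->1,3->2,3->4] -> levels [6 3 4 6 7]
Step 3: flows [0=3,4->1,3->2,4->3] -> levels [6 4 5 6 5]
Step 4: flows [0=3,4->1,3->2,3->4] -> levels [6 5 6 4 5]
Step 5: flows [0->3,1=4,2->3,4->3] -> levels [5 5 5 7 4]
Step 6: flows [3->0,1->4,3->2,3->4] -> levels [6 4 6 4 6]
Step 7: flows [0->3,4->1,2->3,4->3] -> levels [5 5 5 7 4]
  -> period-2 cycle: step 7 state = step 5 state; never stabilizes
  -> state at step 30: (30-5) mod 2 = 1, same as step 6 -> [6 4 6 4 6]

Answer: 6 4 6 4 6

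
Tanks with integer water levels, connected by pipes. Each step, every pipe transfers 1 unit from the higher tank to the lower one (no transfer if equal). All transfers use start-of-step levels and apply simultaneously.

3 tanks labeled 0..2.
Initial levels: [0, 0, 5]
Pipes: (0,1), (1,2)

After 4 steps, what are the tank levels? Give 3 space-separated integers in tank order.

Answer: 2 1 2

Derivation:
Step 1: flows [0=1,2->1] -> levels [0 1 4]
Step 2: flows [1->0,2->1] -> levels [1 1 3]
Step 3: flows [0=1,2->1] -> levels [1 2 2]
Step 4: flows [1->0,1=2] -> levels [2 1 2]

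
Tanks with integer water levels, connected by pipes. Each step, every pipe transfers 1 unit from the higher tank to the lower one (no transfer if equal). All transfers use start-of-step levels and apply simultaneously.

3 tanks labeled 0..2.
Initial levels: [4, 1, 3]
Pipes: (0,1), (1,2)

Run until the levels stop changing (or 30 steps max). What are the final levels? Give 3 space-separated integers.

Step 1: flows [0->1,2->1] -> levels [3 3 2]
Step 2: flows [0=1,1->2] -> levels [3 2 3]
Step 3: flows [0->1,2->1] -> levels [2 4 2]
Step 4: flows [1->0,1->2] -> levels [3 2 3]
  -> period-2 cycle: step 4 state = step 2 state; never stabilizes
  -> state at step 30: (30-2) mod 2 = 0, same as step 2 -> [3 2 3]

Answer: 3 2 3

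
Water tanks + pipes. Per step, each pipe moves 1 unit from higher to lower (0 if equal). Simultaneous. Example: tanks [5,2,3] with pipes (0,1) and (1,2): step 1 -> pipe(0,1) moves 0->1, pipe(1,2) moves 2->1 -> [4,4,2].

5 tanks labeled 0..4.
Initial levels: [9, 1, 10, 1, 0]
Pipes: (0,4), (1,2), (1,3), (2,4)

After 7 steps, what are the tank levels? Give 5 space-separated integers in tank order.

Answer: 4 5 3 3 6

Derivation:
Step 1: flows [0->4,2->1,1=3,2->4] -> levels [8 2 8 1 2]
Step 2: flows [0->4,2->1,1->3,2->4] -> levels [7 2 6 2 4]
Step 3: flows [0->4,2->1,1=3,2->4] -> levels [6 3 4 2 6]
Step 4: flows [0=4,2->1,1->3,4->2] -> levels [6 3 4 3 5]
Step 5: flows [0->4,2->1,1=3,4->2] -> levels [5 4 4 3 5]
Step 6: flows [0=4,1=2,1->3,4->2] -> levels [5 3 5 4 4]
Step 7: flows [0->4,2->1,3->1,2->4] -> levels [4 5 3 3 6]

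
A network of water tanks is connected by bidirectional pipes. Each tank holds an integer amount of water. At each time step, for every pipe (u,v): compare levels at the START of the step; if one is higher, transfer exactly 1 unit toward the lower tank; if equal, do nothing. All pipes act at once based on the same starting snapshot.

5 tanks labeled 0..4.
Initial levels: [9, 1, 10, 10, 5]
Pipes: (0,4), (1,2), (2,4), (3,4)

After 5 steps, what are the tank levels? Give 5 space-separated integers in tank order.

Step 1: flows [0->4,2->1,2->4,3->4] -> levels [8 2 8 9 8]
Step 2: flows [0=4,2->1,2=4,3->4] -> levels [8 3 7 8 9]
Step 3: flows [4->0,2->1,4->2,4->3] -> levels [9 4 7 9 6]
Step 4: flows [0->4,2->1,2->4,3->4] -> levels [8 5 5 8 9]
Step 5: flows [4->0,1=2,4->2,4->3] -> levels [9 5 6 9 6]

Answer: 9 5 6 9 6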